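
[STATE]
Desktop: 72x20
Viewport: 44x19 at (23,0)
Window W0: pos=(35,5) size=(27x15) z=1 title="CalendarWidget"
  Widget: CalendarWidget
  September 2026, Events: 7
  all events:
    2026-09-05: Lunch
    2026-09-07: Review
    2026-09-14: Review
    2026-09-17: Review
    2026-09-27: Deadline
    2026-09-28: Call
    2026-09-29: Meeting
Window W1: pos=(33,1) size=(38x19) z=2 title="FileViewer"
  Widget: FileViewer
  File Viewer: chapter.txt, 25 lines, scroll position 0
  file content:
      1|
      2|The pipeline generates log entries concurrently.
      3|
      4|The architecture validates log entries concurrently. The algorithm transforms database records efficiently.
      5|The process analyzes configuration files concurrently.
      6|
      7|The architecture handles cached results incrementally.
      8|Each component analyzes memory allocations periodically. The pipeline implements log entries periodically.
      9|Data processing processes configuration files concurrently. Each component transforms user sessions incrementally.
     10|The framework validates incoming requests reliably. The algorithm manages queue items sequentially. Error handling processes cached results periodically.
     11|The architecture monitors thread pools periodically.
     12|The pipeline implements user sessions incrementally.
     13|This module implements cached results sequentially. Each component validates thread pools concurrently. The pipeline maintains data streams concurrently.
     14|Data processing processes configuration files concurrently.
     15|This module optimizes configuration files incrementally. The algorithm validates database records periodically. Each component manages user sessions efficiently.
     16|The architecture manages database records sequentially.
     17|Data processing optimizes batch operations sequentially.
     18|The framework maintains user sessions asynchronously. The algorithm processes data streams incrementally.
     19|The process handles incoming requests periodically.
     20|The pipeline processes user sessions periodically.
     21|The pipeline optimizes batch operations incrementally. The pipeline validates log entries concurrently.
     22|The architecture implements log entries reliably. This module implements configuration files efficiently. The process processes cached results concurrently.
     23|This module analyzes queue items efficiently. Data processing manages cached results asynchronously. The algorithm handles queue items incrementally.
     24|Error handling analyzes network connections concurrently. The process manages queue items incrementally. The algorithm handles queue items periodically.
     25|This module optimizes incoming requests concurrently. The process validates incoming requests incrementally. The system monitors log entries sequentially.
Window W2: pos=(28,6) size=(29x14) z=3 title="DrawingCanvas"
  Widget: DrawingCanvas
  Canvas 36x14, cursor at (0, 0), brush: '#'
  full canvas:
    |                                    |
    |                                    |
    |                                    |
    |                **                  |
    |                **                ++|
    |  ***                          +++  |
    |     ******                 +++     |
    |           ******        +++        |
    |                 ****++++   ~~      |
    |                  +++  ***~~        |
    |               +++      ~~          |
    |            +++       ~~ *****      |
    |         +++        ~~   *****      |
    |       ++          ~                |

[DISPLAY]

                                            
          ┏━━━━━━━━━━━━━━━━━━━━━━━━━━━━━━━━━
          ┃ FileViewer                      
          ┠─────────────────────────────────
          ┃                                 
          ┃The pipeline generates log entrie
     ┏━━━━━━━━━━━━━━━━━━━━━━━━━━━┓          
     ┃ DrawingCanvas             ┃tes log en
     ┠───────────────────────────┨nfiguratio
     ┃+                          ┃          
     ┃                           ┃s cached r
     ┃                           ┃ memory al
     ┃                **         ┃es configu
     ┃                **         ┃ incoming 
     ┃  ***                      ┃rs thread 
     ┃     ******                ┃ user sess
     ┃           ******        ++┃cached res
     ┃                 ****++++  ┃es configu
     ┃                  +++  ***~┃onfigurati


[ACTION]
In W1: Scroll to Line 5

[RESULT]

                                            
          ┏━━━━━━━━━━━━━━━━━━━━━━━━━━━━━━━━━
          ┃ FileViewer                      
          ┠─────────────────────────────────
          ┃The process analyzes configuratio
          ┃                                 
     ┏━━━━━━━━━━━━━━━━━━━━━━━━━━━┓s cached r
     ┃ DrawingCanvas             ┃ memory al
     ┠───────────────────────────┨es configu
     ┃+                          ┃ incoming 
     ┃                           ┃rs thread 
     ┃                           ┃ user sess
     ┃                **         ┃cached res
     ┃                **         ┃es configu
     ┃  ***                      ┃onfigurati
     ┃     ******                ┃s database
     ┃           ******        ++┃es batch o
     ┃                 ****++++  ┃ user sess
     ┃                  +++  ***~┃oming requ


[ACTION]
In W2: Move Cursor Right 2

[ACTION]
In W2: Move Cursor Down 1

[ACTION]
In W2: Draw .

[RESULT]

                                            
          ┏━━━━━━━━━━━━━━━━━━━━━━━━━━━━━━━━━
          ┃ FileViewer                      
          ┠─────────────────────────────────
          ┃The process analyzes configuratio
          ┃                                 
     ┏━━━━━━━━━━━━━━━━━━━━━━━━━━━┓s cached r
     ┃ DrawingCanvas             ┃ memory al
     ┠───────────────────────────┨es configu
     ┃                           ┃ incoming 
     ┃  .                        ┃rs thread 
     ┃                           ┃ user sess
     ┃                **         ┃cached res
     ┃                **         ┃es configu
     ┃  ***                      ┃onfigurati
     ┃     ******                ┃s database
     ┃           ******        ++┃es batch o
     ┃                 ****++++  ┃ user sess
     ┃                  +++  ***~┃oming requ


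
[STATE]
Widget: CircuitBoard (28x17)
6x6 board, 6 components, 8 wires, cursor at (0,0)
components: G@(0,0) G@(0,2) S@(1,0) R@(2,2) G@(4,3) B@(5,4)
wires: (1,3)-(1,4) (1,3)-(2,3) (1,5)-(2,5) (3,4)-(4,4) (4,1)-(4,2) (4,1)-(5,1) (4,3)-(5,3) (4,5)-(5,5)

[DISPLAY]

   0 1 2 3 4 5              
0  [G]      G               
                            
1   S           · ─ ·   ·   
                │       │   
2           R   ·       ·   
                            
3                   ·       
                    │       
4       · ─ ·   G   ·   ·   
        │       │       │   
5       ·       ·   B   ·   
Cursor: (0,0)               
                            
                            
                            
                            


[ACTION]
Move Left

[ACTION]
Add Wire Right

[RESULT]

   0 1 2 3 4 5              
0  [G]─ ·   G               
                            
1   S           · ─ ·   ·   
                │       │   
2           R   ·       ·   
                            
3                   ·       
                    │       
4       · ─ ·   G   ·   ·   
        │       │       │   
5       ·       ·   B   ·   
Cursor: (0,0)               
                            
                            
                            
                            


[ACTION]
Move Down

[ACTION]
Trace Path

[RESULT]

   0 1 2 3 4 5              
0   G ─ ·   G               
                            
1  [S]          · ─ ·   ·   
                │       │   
2           R   ·       ·   
                            
3                   ·       
                    │       
4       · ─ ·   G   ·   ·   
        │       │       │   
5       ·       ·   B   ·   
Cursor: (1,0)  Trace: S (1 n
                            
                            
                            
                            


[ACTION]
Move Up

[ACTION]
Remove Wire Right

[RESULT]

   0 1 2 3 4 5              
0  [G]      G               
                            
1   S           · ─ ·   ·   
                │       │   
2           R   ·       ·   
                            
3                   ·       
                    │       
4       · ─ ·   G   ·   ·   
        │       │       │   
5       ·       ·   B   ·   
Cursor: (0,0)  Trace: S (1 n
                            
                            
                            
                            


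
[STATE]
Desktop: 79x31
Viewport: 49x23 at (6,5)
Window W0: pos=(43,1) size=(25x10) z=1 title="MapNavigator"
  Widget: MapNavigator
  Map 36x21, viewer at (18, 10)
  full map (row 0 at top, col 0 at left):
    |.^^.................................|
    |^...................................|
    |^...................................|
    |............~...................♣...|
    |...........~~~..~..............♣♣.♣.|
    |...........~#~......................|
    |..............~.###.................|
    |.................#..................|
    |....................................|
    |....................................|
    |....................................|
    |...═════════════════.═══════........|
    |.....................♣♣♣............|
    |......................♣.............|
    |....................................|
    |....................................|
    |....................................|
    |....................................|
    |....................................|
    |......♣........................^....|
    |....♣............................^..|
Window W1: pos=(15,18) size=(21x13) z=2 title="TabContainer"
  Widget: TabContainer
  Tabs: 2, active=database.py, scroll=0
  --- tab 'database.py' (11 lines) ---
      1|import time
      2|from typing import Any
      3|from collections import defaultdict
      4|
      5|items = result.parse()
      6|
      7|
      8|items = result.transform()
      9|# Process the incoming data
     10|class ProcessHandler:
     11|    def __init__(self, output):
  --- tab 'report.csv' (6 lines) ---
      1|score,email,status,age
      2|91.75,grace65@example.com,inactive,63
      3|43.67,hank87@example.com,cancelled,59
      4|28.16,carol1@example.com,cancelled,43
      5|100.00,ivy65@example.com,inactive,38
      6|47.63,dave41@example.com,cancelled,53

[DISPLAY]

                                     ┃...........
                                     ┃...........
                                     ┃...........
                                     ┃═══════════
                                     ┃...........
                                     ┗━━━━━━━━━━━
                                                 
                                                 
                                                 
                                                 
                                                 
                                                 
                                                 
         ┏━━━━━━━━━━━━━━━━━━━┓                   
         ┃ TabContainer      ┃                   
         ┠───────────────────┨                   
         ┃[database.py]│ repo┃                   
         ┃───────────────────┃                   
         ┃import time        ┃                   
         ┃from typing import ┃                   
         ┃from collections im┃                   
         ┃                   ┃                   
         ┃items = result.pars┃                   


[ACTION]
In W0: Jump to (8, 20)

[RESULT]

                                     ┃   ........
                                     ┃   ......♣.
                                     ┃   ....♣...
                                     ┃           
                                     ┃           
                                     ┗━━━━━━━━━━━
                                                 
                                                 
                                                 
                                                 
                                                 
                                                 
                                                 
         ┏━━━━━━━━━━━━━━━━━━━┓                   
         ┃ TabContainer      ┃                   
         ┠───────────────────┨                   
         ┃[database.py]│ repo┃                   
         ┃───────────────────┃                   
         ┃import time        ┃                   
         ┃from typing import ┃                   
         ┃from collections im┃                   
         ┃                   ┃                   
         ┃items = result.pars┃                   


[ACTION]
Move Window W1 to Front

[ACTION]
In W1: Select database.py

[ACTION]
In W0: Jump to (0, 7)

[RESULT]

                                     ┃           
                                     ┃           
                                     ┃           
                                     ┃           
                                     ┃           
                                     ┗━━━━━━━━━━━
                                                 
                                                 
                                                 
                                                 
                                                 
                                                 
                                                 
         ┏━━━━━━━━━━━━━━━━━━━┓                   
         ┃ TabContainer      ┃                   
         ┠───────────────────┨                   
         ┃[database.py]│ repo┃                   
         ┃───────────────────┃                   
         ┃import time        ┃                   
         ┃from typing import ┃                   
         ┃from collections im┃                   
         ┃                   ┃                   
         ┃items = result.pars┃                   


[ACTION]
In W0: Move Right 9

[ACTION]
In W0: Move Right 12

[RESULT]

                                     ┃.~#~.......
                                     ┃....~.###..
                                     ┃.......#...
                                     ┃...........
                                     ┃...........
                                     ┗━━━━━━━━━━━
                                                 
                                                 
                                                 
                                                 
                                                 
                                                 
                                                 
         ┏━━━━━━━━━━━━━━━━━━━┓                   
         ┃ TabContainer      ┃                   
         ┠───────────────────┨                   
         ┃[database.py]│ repo┃                   
         ┃───────────────────┃                   
         ┃import time        ┃                   
         ┃from typing import ┃                   
         ┃from collections im┃                   
         ┃                   ┃                   
         ┃items = result.pars┃                   


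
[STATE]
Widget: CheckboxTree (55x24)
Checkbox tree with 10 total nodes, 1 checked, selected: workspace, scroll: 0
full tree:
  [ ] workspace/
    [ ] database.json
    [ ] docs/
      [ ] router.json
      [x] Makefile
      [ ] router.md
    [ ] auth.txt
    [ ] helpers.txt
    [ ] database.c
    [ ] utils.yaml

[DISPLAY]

>[-] workspace/                                        
   [ ] database.json                                   
   [-] docs/                                           
     [ ] router.json                                   
     [x] Makefile                                      
     [ ] router.md                                     
   [ ] auth.txt                                        
   [ ] helpers.txt                                     
   [ ] database.c                                      
   [ ] utils.yaml                                      
                                                       
                                                       
                                                       
                                                       
                                                       
                                                       
                                                       
                                                       
                                                       
                                                       
                                                       
                                                       
                                                       
                                                       


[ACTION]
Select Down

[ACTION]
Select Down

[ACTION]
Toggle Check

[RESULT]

 [-] workspace/                                        
   [ ] database.json                                   
>  [x] docs/                                           
     [x] router.json                                   
     [x] Makefile                                      
     [x] router.md                                     
   [ ] auth.txt                                        
   [ ] helpers.txt                                     
   [ ] database.c                                      
   [ ] utils.yaml                                      
                                                       
                                                       
                                                       
                                                       
                                                       
                                                       
                                                       
                                                       
                                                       
                                                       
                                                       
                                                       
                                                       
                                                       


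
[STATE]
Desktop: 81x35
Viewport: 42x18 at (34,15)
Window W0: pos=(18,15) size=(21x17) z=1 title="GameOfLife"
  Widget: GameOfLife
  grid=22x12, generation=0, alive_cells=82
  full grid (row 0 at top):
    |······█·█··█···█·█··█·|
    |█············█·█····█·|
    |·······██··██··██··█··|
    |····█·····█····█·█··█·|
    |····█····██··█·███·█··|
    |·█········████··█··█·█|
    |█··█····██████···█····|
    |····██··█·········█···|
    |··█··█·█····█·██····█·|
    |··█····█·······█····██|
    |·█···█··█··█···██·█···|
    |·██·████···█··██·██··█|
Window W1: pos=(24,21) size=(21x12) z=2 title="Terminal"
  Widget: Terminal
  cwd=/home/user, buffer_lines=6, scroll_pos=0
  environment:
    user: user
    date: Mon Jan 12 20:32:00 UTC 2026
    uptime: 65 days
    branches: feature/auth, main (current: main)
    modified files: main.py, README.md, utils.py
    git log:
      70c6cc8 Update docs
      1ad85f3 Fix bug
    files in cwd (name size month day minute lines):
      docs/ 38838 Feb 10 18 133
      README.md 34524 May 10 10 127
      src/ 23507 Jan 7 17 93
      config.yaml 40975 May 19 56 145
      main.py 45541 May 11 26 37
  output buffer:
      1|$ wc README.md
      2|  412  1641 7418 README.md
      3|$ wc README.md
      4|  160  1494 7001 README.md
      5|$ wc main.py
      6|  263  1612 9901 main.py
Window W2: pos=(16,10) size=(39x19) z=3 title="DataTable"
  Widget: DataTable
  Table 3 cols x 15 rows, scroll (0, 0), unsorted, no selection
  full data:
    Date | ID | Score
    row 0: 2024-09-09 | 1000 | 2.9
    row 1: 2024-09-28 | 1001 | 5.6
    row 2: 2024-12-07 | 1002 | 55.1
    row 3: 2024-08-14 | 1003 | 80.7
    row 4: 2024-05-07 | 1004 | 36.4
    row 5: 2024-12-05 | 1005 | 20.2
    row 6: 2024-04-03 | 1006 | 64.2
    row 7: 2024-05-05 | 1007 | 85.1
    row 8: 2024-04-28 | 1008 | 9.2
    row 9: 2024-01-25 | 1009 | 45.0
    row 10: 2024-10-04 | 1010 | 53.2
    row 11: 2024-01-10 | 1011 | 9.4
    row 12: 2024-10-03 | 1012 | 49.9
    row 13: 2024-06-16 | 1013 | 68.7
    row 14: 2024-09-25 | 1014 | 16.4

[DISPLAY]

.9                  ┃                     
.6                  ┃                     
5.1                 ┃                     
0.7                 ┃                     
6.4                 ┃                     
0.2                 ┃                     
4.2                 ┃                     
5.1                 ┃                     
.2                  ┃                     
5.0                 ┃                     
3.2                 ┃                     
.4                  ┃                     
9.9                 ┃                     
━━━━━━━━━━━━━━━━━━━━┛                     
12 9901 ma┃                               
          ┃                               
          ┃                               
━━━━━━━━━━┛                               


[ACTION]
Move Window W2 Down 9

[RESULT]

━━━━┓                                     
━━━━━━━━━━━━━━━━━━━━┓                     
                    ┃                     
────────────────────┨                     
core                ┃                     
────                ┃                     
.9                  ┃                     
.6                  ┃                     
5.1                 ┃                     
0.7                 ┃                     
6.4                 ┃                     
0.2                 ┃                     
4.2                 ┃                     
5.1                 ┃                     
.2                  ┃                     
5.0                 ┃                     
3.2                 ┃                     
.4                  ┃                     


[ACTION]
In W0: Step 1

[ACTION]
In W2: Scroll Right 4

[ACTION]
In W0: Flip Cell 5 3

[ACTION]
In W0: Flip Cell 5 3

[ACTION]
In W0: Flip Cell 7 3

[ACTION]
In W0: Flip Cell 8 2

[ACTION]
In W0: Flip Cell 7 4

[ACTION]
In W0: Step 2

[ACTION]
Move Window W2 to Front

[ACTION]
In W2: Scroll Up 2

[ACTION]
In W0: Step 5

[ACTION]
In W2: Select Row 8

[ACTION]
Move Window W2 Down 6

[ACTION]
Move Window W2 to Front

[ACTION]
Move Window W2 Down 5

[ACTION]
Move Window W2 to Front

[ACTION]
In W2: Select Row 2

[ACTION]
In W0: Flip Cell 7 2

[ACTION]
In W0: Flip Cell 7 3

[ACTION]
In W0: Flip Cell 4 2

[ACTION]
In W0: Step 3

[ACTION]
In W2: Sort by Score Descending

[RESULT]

━━━━┓                                     
━━━━━━━━━━━━━━━━━━━━┓                     
                    ┃                     
────────────────────┨                     
cor▼                ┃                     
────                ┃                     
5.1                 ┃                     
0.7                 ┃                     
8.7                 ┃                     
4.2                 ┃                     
5.1                 ┃                     
3.2                 ┃                     
9.9                 ┃                     
5.0                 ┃                     
6.4                 ┃                     
0.2                 ┃                     
6.4                 ┃                     
.4                  ┃                     


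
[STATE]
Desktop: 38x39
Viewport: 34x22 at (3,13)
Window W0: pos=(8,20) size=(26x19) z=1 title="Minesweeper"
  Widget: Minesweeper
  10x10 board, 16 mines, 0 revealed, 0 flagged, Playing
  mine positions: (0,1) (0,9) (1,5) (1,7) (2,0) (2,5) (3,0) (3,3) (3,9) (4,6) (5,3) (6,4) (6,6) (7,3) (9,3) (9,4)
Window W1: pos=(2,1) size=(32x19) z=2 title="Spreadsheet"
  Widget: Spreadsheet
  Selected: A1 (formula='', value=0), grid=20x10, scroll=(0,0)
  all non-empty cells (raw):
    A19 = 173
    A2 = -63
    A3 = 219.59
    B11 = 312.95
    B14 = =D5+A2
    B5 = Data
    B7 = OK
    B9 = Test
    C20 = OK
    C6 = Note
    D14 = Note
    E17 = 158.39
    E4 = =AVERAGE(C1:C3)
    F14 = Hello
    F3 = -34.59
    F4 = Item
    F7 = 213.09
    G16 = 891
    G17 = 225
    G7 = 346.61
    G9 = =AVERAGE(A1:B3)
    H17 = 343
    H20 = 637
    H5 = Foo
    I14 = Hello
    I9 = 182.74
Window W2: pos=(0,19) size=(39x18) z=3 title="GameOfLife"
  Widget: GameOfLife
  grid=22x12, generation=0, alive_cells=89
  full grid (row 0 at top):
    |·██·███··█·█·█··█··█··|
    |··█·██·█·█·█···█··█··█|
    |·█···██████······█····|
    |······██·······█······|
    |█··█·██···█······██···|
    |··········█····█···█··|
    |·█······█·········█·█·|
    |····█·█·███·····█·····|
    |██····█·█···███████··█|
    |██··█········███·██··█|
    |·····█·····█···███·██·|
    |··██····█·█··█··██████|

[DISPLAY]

  7        0OK             0  ┃   
  8        0       0       0  ┃   
  9        0Test           0  ┃   
 10        0       0       0  ┃   
 11        0  312.95       0  ┃   
 12        0       0       0  ┃   
━━━━━━━━━━━━━━━━━━━━━━━━━━━━━━━━━━
ameOfLife                         
──────────────────────────────────
n: 0                              
█·███··█·█·█··█··█··              
█·██·█·█·█···█··█··█              
···██████······█····              
····██·······█······              
·█·██···█······██···              
········█····█···█··              
······█·········█·█·              
··█·█·███·····█·····              
····█·█···███████··█              
··█········███·██··█              
···█·····█···███·██·              
██····█·█··█··██████              


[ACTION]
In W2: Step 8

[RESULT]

  7        0OK             0  ┃   
  8        0       0       0  ┃   
  9        0Test           0  ┃   
 10        0       0       0  ┃   
 11        0  312.95       0  ┃   
 12        0       0       0  ┃   
━━━━━━━━━━━━━━━━━━━━━━━━━━━━━━━━━━
ameOfLife                         
──────────────────────────────────
n: 8                              
·············███····              
·······█····█··█····              
······█·█···█·█·····              
········█····██·····              
····█········█·█····              
············█···█···              
····█··█····█··█····              
·······█····█···█···              
··············███···              
··············█··█··              
···············██···              
····················              


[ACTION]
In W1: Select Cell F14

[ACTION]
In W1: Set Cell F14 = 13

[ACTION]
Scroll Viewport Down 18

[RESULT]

 11        0  312.95       0  ┃   
 12        0       0       0  ┃   
━━━━━━━━━━━━━━━━━━━━━━━━━━━━━━━━━━
ameOfLife                         
──────────────────────────────────
n: 8                              
·············███····              
·······█····█··█····              
······█·█···█·█·····              
········█····██·····              
····█········█·█····              
············█···█···              
····█··█····█··█····              
·······█····█···█···              
··············███···              
··············█··█··              
···············██···              
····················              
                                  
━━━━━━━━━━━━━━━━━━━━━━━━━━━━━━━━━━
     ┃                        ┃   
     ┗━━━━━━━━━━━━━━━━━━━━━━━━┛   


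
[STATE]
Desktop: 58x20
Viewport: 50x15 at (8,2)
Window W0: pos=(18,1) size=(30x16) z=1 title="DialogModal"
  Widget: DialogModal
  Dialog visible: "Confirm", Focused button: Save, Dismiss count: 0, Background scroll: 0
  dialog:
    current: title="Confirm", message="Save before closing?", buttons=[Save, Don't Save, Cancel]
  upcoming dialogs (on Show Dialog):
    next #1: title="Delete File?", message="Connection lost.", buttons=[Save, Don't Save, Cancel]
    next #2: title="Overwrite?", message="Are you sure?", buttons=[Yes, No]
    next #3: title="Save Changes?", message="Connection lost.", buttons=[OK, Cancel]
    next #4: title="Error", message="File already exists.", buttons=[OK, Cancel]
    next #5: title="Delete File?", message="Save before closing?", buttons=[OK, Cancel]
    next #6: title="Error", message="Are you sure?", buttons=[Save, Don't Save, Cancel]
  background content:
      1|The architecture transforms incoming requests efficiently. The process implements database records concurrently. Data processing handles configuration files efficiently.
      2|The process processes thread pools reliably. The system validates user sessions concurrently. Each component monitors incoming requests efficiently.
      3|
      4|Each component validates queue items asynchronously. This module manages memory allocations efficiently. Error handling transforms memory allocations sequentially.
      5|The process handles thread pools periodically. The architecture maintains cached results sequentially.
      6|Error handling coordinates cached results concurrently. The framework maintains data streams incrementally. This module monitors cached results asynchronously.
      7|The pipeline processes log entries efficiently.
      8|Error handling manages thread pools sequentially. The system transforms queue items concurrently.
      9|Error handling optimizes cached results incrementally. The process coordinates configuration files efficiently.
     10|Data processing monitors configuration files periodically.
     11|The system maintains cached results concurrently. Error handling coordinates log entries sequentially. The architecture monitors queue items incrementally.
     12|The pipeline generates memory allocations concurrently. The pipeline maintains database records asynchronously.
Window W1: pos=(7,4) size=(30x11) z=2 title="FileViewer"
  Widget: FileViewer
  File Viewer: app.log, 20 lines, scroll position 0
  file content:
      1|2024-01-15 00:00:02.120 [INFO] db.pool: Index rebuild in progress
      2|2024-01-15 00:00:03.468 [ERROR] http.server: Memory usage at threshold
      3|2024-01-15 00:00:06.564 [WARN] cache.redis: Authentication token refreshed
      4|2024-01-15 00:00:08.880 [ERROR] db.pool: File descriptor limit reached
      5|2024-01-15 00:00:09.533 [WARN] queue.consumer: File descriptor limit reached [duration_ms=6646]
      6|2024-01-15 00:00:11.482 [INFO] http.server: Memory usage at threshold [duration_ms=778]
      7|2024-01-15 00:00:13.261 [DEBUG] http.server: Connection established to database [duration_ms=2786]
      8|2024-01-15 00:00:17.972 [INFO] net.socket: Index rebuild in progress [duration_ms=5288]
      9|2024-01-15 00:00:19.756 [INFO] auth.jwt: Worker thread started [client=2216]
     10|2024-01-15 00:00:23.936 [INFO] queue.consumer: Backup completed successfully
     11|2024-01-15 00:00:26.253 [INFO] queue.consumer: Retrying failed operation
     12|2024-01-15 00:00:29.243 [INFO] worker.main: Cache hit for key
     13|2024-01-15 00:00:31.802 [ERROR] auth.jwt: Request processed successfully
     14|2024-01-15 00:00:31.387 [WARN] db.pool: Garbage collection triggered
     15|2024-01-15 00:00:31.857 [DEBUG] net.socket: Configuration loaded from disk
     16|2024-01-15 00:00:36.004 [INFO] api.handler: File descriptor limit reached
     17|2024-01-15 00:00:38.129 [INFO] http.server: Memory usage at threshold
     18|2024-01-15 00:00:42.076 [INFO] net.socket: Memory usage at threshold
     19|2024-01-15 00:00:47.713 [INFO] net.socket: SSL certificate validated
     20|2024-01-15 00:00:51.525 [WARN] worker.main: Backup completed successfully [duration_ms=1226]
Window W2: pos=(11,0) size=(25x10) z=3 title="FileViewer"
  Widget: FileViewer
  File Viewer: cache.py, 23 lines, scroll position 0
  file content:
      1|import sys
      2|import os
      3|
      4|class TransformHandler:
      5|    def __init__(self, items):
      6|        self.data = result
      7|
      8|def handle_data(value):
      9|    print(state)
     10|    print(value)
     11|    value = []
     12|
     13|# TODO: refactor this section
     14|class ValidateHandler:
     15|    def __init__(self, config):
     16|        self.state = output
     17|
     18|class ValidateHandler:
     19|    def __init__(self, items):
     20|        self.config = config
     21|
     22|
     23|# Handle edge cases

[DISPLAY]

   ┠───────────────────────┨           ┃          
   ┃import sys            ▲┃───────────┨          
━━━┃import os             █┃┓ransforms ┃          
 Fi┃                      ░┃┃ses thread┃          
───┃class TransformHandler░┃┨          ┃          
202┃    def __init__(self,░┃┃───────┐ue┃          
202┃        self.data = re▼┃┃       │ p┃          
202┗━━━━━━━━━━━━━━━━━━━━━━━┛┃osing? │ c┃          
2024-01-15 00:00:08.880 [ER░┃ave   C│ e┃          
2024-01-15 00:00:09.533 [WA░┃───────┘ea┃          
2024-01-15 00:00:11.482 [IN░┃imizes cac┃          
2024-01-15 00:00:13.261 [DE▼┃nitors con┃          
━━━━━━━━━━━━━━━━━━━━━━━━━━━━┛ns cached ┃          
          ┃The pipeline generates memor┃          
          ┗━━━━━━━━━━━━━━━━━━━━━━━━━━━━┛          


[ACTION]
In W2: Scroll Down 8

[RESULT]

   ┠───────────────────────┨           ┃          
   ┃    print(state)      ▲┃───────────┨          
━━━┃    print(value)      ░┃┓ransforms ┃          
 Fi┃    value = []        █┃┃ses thread┃          
───┃                      ░┃┨          ┃          
202┃# TODO: refactor this ░┃┃───────┐ue┃          
202┃class ValidateHandler:▼┃┃       │ p┃          
202┗━━━━━━━━━━━━━━━━━━━━━━━┛┃osing? │ c┃          
2024-01-15 00:00:08.880 [ER░┃ave   C│ e┃          
2024-01-15 00:00:09.533 [WA░┃───────┘ea┃          
2024-01-15 00:00:11.482 [IN░┃imizes cac┃          
2024-01-15 00:00:13.261 [DE▼┃nitors con┃          
━━━━━━━━━━━━━━━━━━━━━━━━━━━━┛ns cached ┃          
          ┃The pipeline generates memor┃          
          ┗━━━━━━━━━━━━━━━━━━━━━━━━━━━━┛          


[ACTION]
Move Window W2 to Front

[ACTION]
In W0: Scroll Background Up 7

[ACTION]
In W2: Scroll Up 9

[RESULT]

   ┠───────────────────────┨           ┃          
   ┃import sys            ▲┃───────────┨          
━━━┃import os             █┃┓ransforms ┃          
 Fi┃                      ░┃┃ses thread┃          
───┃class TransformHandler░┃┨          ┃          
202┃    def __init__(self,░┃┃───────┐ue┃          
202┃        self.data = re▼┃┃       │ p┃          
202┗━━━━━━━━━━━━━━━━━━━━━━━┛┃osing? │ c┃          
2024-01-15 00:00:08.880 [ER░┃ave   C│ e┃          
2024-01-15 00:00:09.533 [WA░┃───────┘ea┃          
2024-01-15 00:00:11.482 [IN░┃imizes cac┃          
2024-01-15 00:00:13.261 [DE▼┃nitors con┃          
━━━━━━━━━━━━━━━━━━━━━━━━━━━━┛ns cached ┃          
          ┃The pipeline generates memor┃          
          ┗━━━━━━━━━━━━━━━━━━━━━━━━━━━━┛          


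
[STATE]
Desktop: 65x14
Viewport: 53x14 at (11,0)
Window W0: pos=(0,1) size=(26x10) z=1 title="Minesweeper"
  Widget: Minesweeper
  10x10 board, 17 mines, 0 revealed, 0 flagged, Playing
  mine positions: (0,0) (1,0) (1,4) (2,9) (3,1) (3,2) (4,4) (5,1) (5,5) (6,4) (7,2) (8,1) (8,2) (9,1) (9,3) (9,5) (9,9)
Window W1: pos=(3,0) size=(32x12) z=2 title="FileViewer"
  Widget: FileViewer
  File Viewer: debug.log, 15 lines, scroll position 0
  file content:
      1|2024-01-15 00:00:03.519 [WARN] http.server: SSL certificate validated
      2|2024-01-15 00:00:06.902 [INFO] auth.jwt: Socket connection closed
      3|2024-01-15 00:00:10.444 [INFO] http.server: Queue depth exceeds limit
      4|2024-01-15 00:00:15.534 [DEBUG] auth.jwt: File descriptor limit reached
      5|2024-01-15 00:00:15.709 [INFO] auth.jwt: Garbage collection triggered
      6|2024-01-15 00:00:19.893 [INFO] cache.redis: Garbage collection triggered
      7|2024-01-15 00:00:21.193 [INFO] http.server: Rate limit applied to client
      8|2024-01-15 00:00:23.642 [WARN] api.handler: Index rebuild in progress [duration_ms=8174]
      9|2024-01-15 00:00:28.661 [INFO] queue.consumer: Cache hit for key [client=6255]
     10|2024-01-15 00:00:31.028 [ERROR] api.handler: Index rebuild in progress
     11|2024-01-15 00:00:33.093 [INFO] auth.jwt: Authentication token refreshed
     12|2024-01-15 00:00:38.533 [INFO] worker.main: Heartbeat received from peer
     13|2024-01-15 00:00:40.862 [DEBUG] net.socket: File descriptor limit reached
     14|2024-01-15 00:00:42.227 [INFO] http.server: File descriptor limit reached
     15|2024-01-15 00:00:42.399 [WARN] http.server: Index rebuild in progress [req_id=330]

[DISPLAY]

━━━━━━━━━━━━━━━━━━━━━━━┓                             
ewer                   ┃                             
───────────────────────┨                             
-15 00:00:03.519 [WARN▲┃                             
-15 00:00:06.902 [INFO█┃                             
-15 00:00:10.444 [INFO░┃                             
-15 00:00:15.534 [DEBU░┃                             
-15 00:00:15.709 [INFO░┃                             
-15 00:00:19.893 [INFO░┃                             
-15 00:00:21.193 [INFO░┃                             
-15 00:00:23.642 [WARN▼┃                             
━━━━━━━━━━━━━━━━━━━━━━━┛                             
                                                     
                                                     


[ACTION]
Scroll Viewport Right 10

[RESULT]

━━━━━━━━━━━━━━━━━━━━━━┓                              
wer                   ┃                              
──────────────────────┨                              
15 00:00:03.519 [WARN▲┃                              
15 00:00:06.902 [INFO█┃                              
15 00:00:10.444 [INFO░┃                              
15 00:00:15.534 [DEBU░┃                              
15 00:00:15.709 [INFO░┃                              
15 00:00:19.893 [INFO░┃                              
15 00:00:21.193 [INFO░┃                              
15 00:00:23.642 [WARN▼┃                              
━━━━━━━━━━━━━━━━━━━━━━┛                              
                                                     
                                                     


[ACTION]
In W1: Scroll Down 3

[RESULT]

━━━━━━━━━━━━━━━━━━━━━━┓                              
wer                   ┃                              
──────────────────────┨                              
15 00:00:15.534 [DEBU▲┃                              
15 00:00:15.709 [INFO░┃                              
15 00:00:19.893 [INFO░┃                              
15 00:00:21.193 [INFO█┃                              
15 00:00:23.642 [WARN░┃                              
15 00:00:28.661 [INFO░┃                              
15 00:00:31.028 [ERRO░┃                              
15 00:00:33.093 [INFO▼┃                              
━━━━━━━━━━━━━━━━━━━━━━┛                              
                                                     
                                                     
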